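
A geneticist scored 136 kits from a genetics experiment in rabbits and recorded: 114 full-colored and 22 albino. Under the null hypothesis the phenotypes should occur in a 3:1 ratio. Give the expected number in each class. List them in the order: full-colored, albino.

Total ratio parts = 4. Expected numbers out of 136:
  full-colored: 136 × 3/4 = 102
  albino: 136 × 1/4 = 34

102, 34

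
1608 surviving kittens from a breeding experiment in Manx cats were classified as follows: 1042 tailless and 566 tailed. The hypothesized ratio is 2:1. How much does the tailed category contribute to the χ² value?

Under the 2:1 hypothesis (Σ ratio = 3, N = 1608):
  tailless: 1608 × 2/3 = 1072
  tailed: 1608 × 1/3 = 536
Contribution of tailed: (566 − 536)² / 536 = 1.6791

1.679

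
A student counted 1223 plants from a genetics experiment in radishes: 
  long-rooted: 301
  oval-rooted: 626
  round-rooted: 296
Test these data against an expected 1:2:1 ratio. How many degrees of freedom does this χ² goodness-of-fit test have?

2

A goodness-of-fit test with 3 phenotype classes has df = 3 − 1 = 2.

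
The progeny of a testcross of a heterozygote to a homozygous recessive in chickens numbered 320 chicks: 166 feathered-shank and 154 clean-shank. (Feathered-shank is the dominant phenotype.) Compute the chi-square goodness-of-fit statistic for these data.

0.450

A testcross of a heterozygote (Aa × aa) gives a 1:1 phenotypic ratio.
The 1:1 ratio has 2 parts, so with N = 320 the expected counts are:
  feathered-shank: 320 × 1/2 = 160
  clean-shank: 320 × 1/2 = 160
χ² = Σ (O − E)² / E
  feathered-shank: (166 − 160)² / 160 = 0.2250
  clean-shank: (154 − 160)² / 160 = 0.2250
χ² = 0.2250 + 0.2250 = 0.450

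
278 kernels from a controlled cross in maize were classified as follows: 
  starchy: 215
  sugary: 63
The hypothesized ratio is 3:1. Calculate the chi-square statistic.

Total ratio parts = 4. Expected numbers out of 278:
  starchy: 278 × 3/4 = 208.5
  sugary: 278 × 1/4 = 69.5
χ² = Σ (O − E)² / E
  starchy: (215 − 208.5)² / 208.5 = 0.2026
  sugary: (63 − 69.5)² / 69.5 = 0.6079
χ² = 0.2026 + 0.6079 = 0.8105 ≈ 0.811

0.811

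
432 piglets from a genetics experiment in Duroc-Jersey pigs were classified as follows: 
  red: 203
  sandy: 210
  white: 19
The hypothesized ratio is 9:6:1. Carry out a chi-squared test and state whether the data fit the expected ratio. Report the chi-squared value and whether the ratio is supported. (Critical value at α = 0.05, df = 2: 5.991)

The 9:6:1 ratio has 16 parts, so with N = 432 the expected counts are:
  red: 432 × 9/16 = 243
  sandy: 432 × 6/16 = 162
  white: 432 × 1/16 = 27
χ² = Σ (O − E)² / E
  red: (203 − 243)² / 243 = 6.5844
  sandy: (210 − 162)² / 162 = 14.2222
  white: (19 − 27)² / 27 = 2.3704
χ² = 6.5844 + 14.2222 + 2.3704 = 23.177
Degrees of freedom = 3 − 1 = 2; critical value at α = 0.05 is 5.991.
Since 23.177 > 5.991, we reject the null hypothesis — the data do not fit the 9:6:1 ratio.

23.177; not consistent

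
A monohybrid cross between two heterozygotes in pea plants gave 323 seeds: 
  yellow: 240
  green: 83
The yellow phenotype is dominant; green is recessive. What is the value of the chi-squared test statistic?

0.084

For a monohybrid cross between heterozygotes with complete dominance, the expected phenotypic ratio is 3:1.
Expected counts for N = 323 under a 3:1 ratio (total parts = 4):
  yellow: 323 × 3/4 = 242.25
  green: 323 × 1/4 = 80.75
χ² = Σ (O − E)² / E
  yellow: (240 − 242.25)² / 242.25 = 0.0209
  green: (83 − 80.75)² / 80.75 = 0.0627
χ² = 0.0209 + 0.0627 = 0.0836 ≈ 0.084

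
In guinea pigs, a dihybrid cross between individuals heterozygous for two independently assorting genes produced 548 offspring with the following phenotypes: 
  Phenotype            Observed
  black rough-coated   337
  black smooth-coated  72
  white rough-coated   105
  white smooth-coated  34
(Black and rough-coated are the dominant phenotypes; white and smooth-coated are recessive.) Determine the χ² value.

11.935

A dihybrid F₂ with independent assortment and complete dominance at both loci gives a 9:3:3:1 phenotypic ratio.
Expected counts for N = 548 under a 9:3:3:1 ratio (total parts = 16):
  black rough-coated: 548 × 9/16 = 308.25
  black smooth-coated: 548 × 3/16 = 102.75
  white rough-coated: 548 × 3/16 = 102.75
  white smooth-coated: 548 × 1/16 = 34.25
χ² = Σ (O − E)² / E
  black rough-coated: (337 − 308.25)² / 308.25 = 2.6815
  black smooth-coated: (72 − 102.75)² / 102.75 = 9.2026
  white rough-coated: (105 − 102.75)² / 102.75 = 0.0493
  white smooth-coated: (34 − 34.25)² / 34.25 = 0.0018
χ² = 2.6815 + 9.2026 + 0.0493 + 0.0018 = 11.9352 ≈ 11.935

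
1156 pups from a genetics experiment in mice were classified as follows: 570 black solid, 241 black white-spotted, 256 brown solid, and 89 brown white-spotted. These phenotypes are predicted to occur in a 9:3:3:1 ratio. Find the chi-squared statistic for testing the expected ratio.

23.608

Total ratio parts = 16. Expected numbers out of 1156:
  black solid: 1156 × 9/16 = 650.25
  black white-spotted: 1156 × 3/16 = 216.75
  brown solid: 1156 × 3/16 = 216.75
  brown white-spotted: 1156 × 1/16 = 72.25
χ² = Σ (O − E)² / E
  black solid: (570 − 650.25)² / 650.25 = 9.9040
  black white-spotted: (241 − 216.75)² / 216.75 = 2.7131
  brown solid: (256 − 216.75)² / 216.75 = 7.1076
  brown white-spotted: (89 − 72.25)² / 72.25 = 3.8832
χ² = 9.9040 + 2.7131 + 7.1076 + 3.8832 = 23.6079 ≈ 23.608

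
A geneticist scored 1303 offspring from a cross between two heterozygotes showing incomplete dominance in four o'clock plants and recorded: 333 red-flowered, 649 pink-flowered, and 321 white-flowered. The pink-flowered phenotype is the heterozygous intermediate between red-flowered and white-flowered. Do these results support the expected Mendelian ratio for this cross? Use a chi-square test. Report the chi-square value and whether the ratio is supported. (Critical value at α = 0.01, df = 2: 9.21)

0.240; consistent

With incomplete dominance, a heterozygote × heterozygote cross gives a 1:2:1 phenotypic ratio.
Expected counts for N = 1303 under a 1:2:1 ratio (total parts = 4):
  red-flowered: 1303 × 1/4 = 325.75
  pink-flowered: 1303 × 2/4 = 651.5
  white-flowered: 1303 × 1/4 = 325.75
χ² = Σ (O − E)² / E
  red-flowered: (333 − 325.75)² / 325.75 = 0.1614
  pink-flowered: (649 − 651.5)² / 651.5 = 0.0096
  white-flowered: (321 − 325.75)² / 325.75 = 0.0693
χ² = 0.1614 + 0.0096 + 0.0693 = 0.2403 ≈ 0.240
Degrees of freedom = 3 − 1 = 2; critical value at α = 0.01 is 9.21.
Since 0.240 < 9.21, we fail to reject the null hypothesis — the data are consistent with the 1:2:1 ratio.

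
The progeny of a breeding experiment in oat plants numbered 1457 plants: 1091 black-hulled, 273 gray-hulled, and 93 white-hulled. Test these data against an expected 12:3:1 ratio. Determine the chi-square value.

0.044

Expected counts for N = 1457 under a 12:3:1 ratio (total parts = 16):
  black-hulled: 1457 × 12/16 = 1092.75
  gray-hulled: 1457 × 3/16 = 273.1875
  white-hulled: 1457 × 1/16 = 91.0625
χ² = Σ (O − E)² / E
  black-hulled: (1091 − 1092.75)² / 1092.75 = 0.0028
  gray-hulled: (273 − 273.1875)² / 273.1875 = 0.0001
  white-hulled: (93 − 91.0625)² / 91.0625 = 0.0412
χ² = 0.0028 + 0.0001 + 0.0412 = 0.0441 ≈ 0.044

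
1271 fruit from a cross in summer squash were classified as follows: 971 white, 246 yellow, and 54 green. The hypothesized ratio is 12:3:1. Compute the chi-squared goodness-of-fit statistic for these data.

8.724

Expected counts for N = 1271 under a 12:3:1 ratio (total parts = 16):
  white: 1271 × 12/16 = 953.25
  yellow: 1271 × 3/16 = 238.3125
  green: 1271 × 1/16 = 79.4375
χ² = Σ (O − E)² / E
  white: (971 − 953.25)² / 953.25 = 0.3305
  yellow: (246 − 238.3125)² / 238.3125 = 0.2480
  green: (54 − 79.4375)² / 79.4375 = 8.1456
χ² = 0.3305 + 0.2480 + 8.1456 = 8.7241 ≈ 8.724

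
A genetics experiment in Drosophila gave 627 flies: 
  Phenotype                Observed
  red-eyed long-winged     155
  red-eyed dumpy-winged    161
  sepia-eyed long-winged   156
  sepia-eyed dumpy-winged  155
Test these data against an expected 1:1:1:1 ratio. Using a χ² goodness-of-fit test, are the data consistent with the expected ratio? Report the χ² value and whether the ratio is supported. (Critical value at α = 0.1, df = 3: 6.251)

0.158; consistent

Total ratio parts = 4. Expected numbers out of 627:
  red-eyed long-winged: 627 × 1/4 = 156.75
  red-eyed dumpy-winged: 627 × 1/4 = 156.75
  sepia-eyed long-winged: 627 × 1/4 = 156.75
  sepia-eyed dumpy-winged: 627 × 1/4 = 156.75
χ² = Σ (O − E)² / E
  red-eyed long-winged: (155 − 156.75)² / 156.75 = 0.0195
  red-eyed dumpy-winged: (161 − 156.75)² / 156.75 = 0.1152
  sepia-eyed long-winged: (156 − 156.75)² / 156.75 = 0.0036
  sepia-eyed dumpy-winged: (155 − 156.75)² / 156.75 = 0.0195
χ² = 0.0195 + 0.1152 + 0.0036 + 0.0195 = 0.1578 ≈ 0.158
Degrees of freedom = 4 − 1 = 3; critical value at α = 0.1 is 6.251.
Since 0.158 < 6.251, we fail to reject the null hypothesis — the data are consistent with the 1:1:1:1 ratio.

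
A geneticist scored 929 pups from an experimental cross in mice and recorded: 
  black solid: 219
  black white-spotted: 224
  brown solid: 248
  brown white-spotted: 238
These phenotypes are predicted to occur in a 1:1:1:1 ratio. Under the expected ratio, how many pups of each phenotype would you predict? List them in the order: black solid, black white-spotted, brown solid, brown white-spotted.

Total ratio parts = 4. Expected numbers out of 929:
  black solid: 929 × 1/4 = 232.25
  black white-spotted: 929 × 1/4 = 232.25
  brown solid: 929 × 1/4 = 232.25
  brown white-spotted: 929 × 1/4 = 232.25

232.25, 232.25, 232.25, 232.25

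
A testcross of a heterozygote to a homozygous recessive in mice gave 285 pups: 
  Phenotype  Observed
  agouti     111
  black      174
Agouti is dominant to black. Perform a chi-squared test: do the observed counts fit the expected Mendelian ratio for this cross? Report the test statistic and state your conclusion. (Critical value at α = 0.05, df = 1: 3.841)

13.926; not consistent

A testcross of a heterozygote (Aa × aa) gives a 1:1 phenotypic ratio.
Total ratio parts = 2. Expected numbers out of 285:
  agouti: 285 × 1/2 = 142.5
  black: 285 × 1/2 = 142.5
χ² = Σ (O − E)² / E
  agouti: (111 − 142.5)² / 142.5 = 6.9632
  black: (174 − 142.5)² / 142.5 = 6.9632
χ² = 6.9632 + 6.9632 = 13.9264 ≈ 13.926
Degrees of freedom = 2 − 1 = 1; critical value at α = 0.05 is 3.841.
Since 13.926 > 3.841, we reject the null hypothesis — the data do not fit the 1:1 ratio.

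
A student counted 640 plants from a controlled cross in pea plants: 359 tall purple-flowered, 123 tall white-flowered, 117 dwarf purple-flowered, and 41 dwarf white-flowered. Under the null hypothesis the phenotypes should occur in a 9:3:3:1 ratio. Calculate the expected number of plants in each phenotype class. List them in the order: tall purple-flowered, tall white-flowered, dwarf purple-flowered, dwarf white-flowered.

360, 120, 120, 40

Expected counts for N = 640 under a 9:3:3:1 ratio (total parts = 16):
  tall purple-flowered: 640 × 9/16 = 360
  tall white-flowered: 640 × 3/16 = 120
  dwarf purple-flowered: 640 × 3/16 = 120
  dwarf white-flowered: 640 × 1/16 = 40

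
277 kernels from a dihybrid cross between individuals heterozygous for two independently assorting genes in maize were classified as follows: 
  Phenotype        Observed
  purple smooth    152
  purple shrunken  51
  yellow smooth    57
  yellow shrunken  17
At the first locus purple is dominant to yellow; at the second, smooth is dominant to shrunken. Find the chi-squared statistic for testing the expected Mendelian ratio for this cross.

0.609

A dihybrid F₂ with independent assortment and complete dominance at both loci gives a 9:3:3:1 phenotypic ratio.
The 9:3:3:1 ratio has 16 parts, so with N = 277 the expected counts are:
  purple smooth: 277 × 9/16 = 155.8125
  purple shrunken: 277 × 3/16 = 51.9375
  yellow smooth: 277 × 3/16 = 51.9375
  yellow shrunken: 277 × 1/16 = 17.3125
χ² = Σ (O − E)² / E
  purple smooth: (152 − 155.8125)² / 155.8125 = 0.0933
  purple shrunken: (51 − 51.9375)² / 51.9375 = 0.0169
  yellow smooth: (57 − 51.9375)² / 51.9375 = 0.4935
  yellow shrunken: (17 − 17.3125)² / 17.3125 = 0.0056
χ² = 0.0933 + 0.0169 + 0.4935 + 0.0056 = 0.6093 ≈ 0.609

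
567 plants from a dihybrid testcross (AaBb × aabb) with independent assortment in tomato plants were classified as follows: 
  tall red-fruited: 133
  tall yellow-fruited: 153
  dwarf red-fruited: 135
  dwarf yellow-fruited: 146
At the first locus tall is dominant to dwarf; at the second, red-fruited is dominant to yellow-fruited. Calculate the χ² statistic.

1.882

A dihybrid testcross with independent assortment gives a 1:1:1:1 ratio.
Total ratio parts = 4. Expected numbers out of 567:
  tall red-fruited: 567 × 1/4 = 141.75
  tall yellow-fruited: 567 × 1/4 = 141.75
  dwarf red-fruited: 567 × 1/4 = 141.75
  dwarf yellow-fruited: 567 × 1/4 = 141.75
χ² = Σ (O − E)² / E
  tall red-fruited: (133 − 141.75)² / 141.75 = 0.5401
  tall yellow-fruited: (153 − 141.75)² / 141.75 = 0.8929
  dwarf red-fruited: (135 − 141.75)² / 141.75 = 0.3214
  dwarf yellow-fruited: (146 − 141.75)² / 141.75 = 0.1274
χ² = 0.5401 + 0.8929 + 0.3214 + 0.1274 = 1.8818 ≈ 1.882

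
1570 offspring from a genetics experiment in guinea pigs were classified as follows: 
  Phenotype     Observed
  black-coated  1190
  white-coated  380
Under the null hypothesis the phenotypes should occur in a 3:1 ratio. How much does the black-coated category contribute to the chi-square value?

0.133

The 3:1 ratio has 4 parts, so with N = 1570 the expected counts are:
  black-coated: 1570 × 3/4 = 1177.5
  white-coated: 1570 × 1/4 = 392.5
Contribution of black-coated: (1190 − 1177.5)² / 1177.5 = 0.1327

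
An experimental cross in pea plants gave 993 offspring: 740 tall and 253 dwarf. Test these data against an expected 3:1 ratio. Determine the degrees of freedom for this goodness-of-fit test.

A goodness-of-fit test with 2 phenotype classes has df = 2 − 1 = 1.

1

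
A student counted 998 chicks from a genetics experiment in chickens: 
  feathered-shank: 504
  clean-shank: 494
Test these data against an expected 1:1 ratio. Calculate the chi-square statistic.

0.100

Under the 1:1 hypothesis (Σ ratio = 2, N = 998):
  feathered-shank: 998 × 1/2 = 499
  clean-shank: 998 × 1/2 = 499
χ² = Σ (O − E)² / E
  feathered-shank: (504 − 499)² / 499 = 0.0501
  clean-shank: (494 − 499)² / 499 = 0.0501
χ² = 0.0501 + 0.0501 = 0.1002 ≈ 0.100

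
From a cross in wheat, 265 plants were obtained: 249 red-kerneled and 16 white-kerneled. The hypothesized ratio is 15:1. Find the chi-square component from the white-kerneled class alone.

0.019

Expected counts for N = 265 under a 15:1 ratio (total parts = 16):
  red-kerneled: 265 × 15/16 = 248.4375
  white-kerneled: 265 × 1/16 = 16.5625
Contribution of white-kerneled: (16 − 16.5625)² / 16.5625 = 0.0191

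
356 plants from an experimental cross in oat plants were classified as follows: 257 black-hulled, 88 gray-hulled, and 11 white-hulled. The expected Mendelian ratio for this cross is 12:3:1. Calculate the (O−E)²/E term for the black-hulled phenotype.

0.375

Total ratio parts = 16. Expected numbers out of 356:
  black-hulled: 356 × 12/16 = 267
  gray-hulled: 356 × 3/16 = 66.75
  white-hulled: 356 × 1/16 = 22.25
Contribution of black-hulled: (257 − 267)² / 267 = 0.3745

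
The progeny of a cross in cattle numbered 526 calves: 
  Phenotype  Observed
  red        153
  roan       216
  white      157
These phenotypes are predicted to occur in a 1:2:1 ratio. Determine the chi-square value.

Expected counts for N = 526 under a 1:2:1 ratio (total parts = 4):
  red: 526 × 1/4 = 131.5
  roan: 526 × 2/4 = 263
  white: 526 × 1/4 = 131.5
χ² = Σ (O − E)² / E
  red: (153 − 131.5)² / 131.5 = 3.5152
  roan: (216 − 263)² / 263 = 8.3992
  white: (157 − 131.5)² / 131.5 = 4.9449
χ² = 3.5152 + 8.3992 + 4.9449 = 16.8593 ≈ 16.859

16.859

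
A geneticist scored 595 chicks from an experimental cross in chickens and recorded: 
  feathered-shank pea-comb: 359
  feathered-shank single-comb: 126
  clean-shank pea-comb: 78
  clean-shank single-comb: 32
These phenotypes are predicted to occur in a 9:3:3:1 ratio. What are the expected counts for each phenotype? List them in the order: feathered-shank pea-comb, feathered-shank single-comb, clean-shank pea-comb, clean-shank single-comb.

The 9:3:3:1 ratio has 16 parts, so with N = 595 the expected counts are:
  feathered-shank pea-comb: 595 × 9/16 = 334.6875
  feathered-shank single-comb: 595 × 3/16 = 111.5625
  clean-shank pea-comb: 595 × 3/16 = 111.5625
  clean-shank single-comb: 595 × 1/16 = 37.1875

334.6875, 111.5625, 111.5625, 37.1875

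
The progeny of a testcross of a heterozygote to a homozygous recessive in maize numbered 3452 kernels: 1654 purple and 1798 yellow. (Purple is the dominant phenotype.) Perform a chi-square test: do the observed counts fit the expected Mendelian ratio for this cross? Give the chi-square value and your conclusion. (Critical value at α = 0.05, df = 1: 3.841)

6.007; not consistent

A testcross of a heterozygote (Aa × aa) gives a 1:1 phenotypic ratio.
The 1:1 ratio has 2 parts, so with N = 3452 the expected counts are:
  purple: 3452 × 1/2 = 1726
  yellow: 3452 × 1/2 = 1726
χ² = Σ (O − E)² / E
  purple: (1654 − 1726)² / 1726 = 3.0035
  yellow: (1798 − 1726)² / 1726 = 3.0035
χ² = 3.0035 + 3.0035 = 6.007
Degrees of freedom = 2 − 1 = 1; critical value at α = 0.05 is 3.841.
Since 6.007 > 3.841, we reject the null hypothesis — the data do not fit the 1:1 ratio.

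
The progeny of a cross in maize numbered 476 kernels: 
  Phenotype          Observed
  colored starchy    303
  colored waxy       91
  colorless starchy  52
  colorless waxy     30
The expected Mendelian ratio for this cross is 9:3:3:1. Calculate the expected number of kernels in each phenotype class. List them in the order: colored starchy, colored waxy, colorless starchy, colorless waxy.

The 9:3:3:1 ratio has 16 parts, so with N = 476 the expected counts are:
  colored starchy: 476 × 9/16 = 267.75
  colored waxy: 476 × 3/16 = 89.25
  colorless starchy: 476 × 3/16 = 89.25
  colorless waxy: 476 × 1/16 = 29.75

267.75, 89.25, 89.25, 29.75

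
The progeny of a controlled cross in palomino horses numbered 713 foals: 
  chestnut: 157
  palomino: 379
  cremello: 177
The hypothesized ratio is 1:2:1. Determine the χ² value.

3.962

Total ratio parts = 4. Expected numbers out of 713:
  chestnut: 713 × 1/4 = 178.25
  palomino: 713 × 2/4 = 356.5
  cremello: 713 × 1/4 = 178.25
χ² = Σ (O − E)² / E
  chestnut: (157 − 178.25)² / 178.25 = 2.5333
  palomino: (379 − 356.5)² / 356.5 = 1.4201
  cremello: (177 − 178.25)² / 178.25 = 0.0088
χ² = 2.5333 + 1.4201 + 0.0088 = 3.9622 ≈ 3.962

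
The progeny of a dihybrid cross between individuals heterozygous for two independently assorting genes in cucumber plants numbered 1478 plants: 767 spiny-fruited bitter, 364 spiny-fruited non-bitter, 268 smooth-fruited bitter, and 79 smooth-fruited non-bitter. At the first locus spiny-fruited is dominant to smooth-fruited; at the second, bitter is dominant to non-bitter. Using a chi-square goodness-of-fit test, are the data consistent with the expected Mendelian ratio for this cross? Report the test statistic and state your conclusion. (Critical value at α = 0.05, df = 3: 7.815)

A dihybrid F₂ with independent assortment and complete dominance at both loci gives a 9:3:3:1 phenotypic ratio.
The 9:3:3:1 ratio has 16 parts, so with N = 1478 the expected counts are:
  spiny-fruited bitter: 1478 × 9/16 = 831.375
  spiny-fruited non-bitter: 1478 × 3/16 = 277.125
  smooth-fruited bitter: 1478 × 3/16 = 277.125
  smooth-fruited non-bitter: 1478 × 1/16 = 92.375
χ² = Σ (O − E)² / E
  spiny-fruited bitter: (767 − 831.375)² / 831.375 = 4.9847
  spiny-fruited non-bitter: (364 − 277.125)² / 277.125 = 27.2342
  smooth-fruited bitter: (268 − 277.125)² / 277.125 = 0.3005
  smooth-fruited non-bitter: (79 − 92.375)² / 92.375 = 1.9366
χ² = 4.9847 + 27.2342 + 0.3005 + 1.9366 = 34.456
Degrees of freedom = 4 − 1 = 3; critical value at α = 0.05 is 7.815.
Since 34.456 > 7.815, we reject the null hypothesis — the data do not fit the 9:3:3:1 ratio.

34.456; not consistent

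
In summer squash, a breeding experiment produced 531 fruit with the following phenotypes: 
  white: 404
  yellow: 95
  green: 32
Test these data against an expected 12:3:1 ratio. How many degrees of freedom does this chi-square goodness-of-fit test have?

2

A goodness-of-fit test with 3 phenotype classes has df = 3 − 1 = 2.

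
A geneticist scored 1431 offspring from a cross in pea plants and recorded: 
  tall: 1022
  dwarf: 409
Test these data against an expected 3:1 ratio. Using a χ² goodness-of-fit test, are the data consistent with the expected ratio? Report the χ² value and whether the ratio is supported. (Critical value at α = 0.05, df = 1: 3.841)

9.789; not consistent

Total ratio parts = 4. Expected numbers out of 1431:
  tall: 1431 × 3/4 = 1073.25
  dwarf: 1431 × 1/4 = 357.75
χ² = Σ (O − E)² / E
  tall: (1022 − 1073.25)² / 1073.25 = 2.4473
  dwarf: (409 − 357.75)² / 357.75 = 7.3419
χ² = 2.4473 + 7.3419 = 9.7892 ≈ 9.789
Degrees of freedom = 2 − 1 = 1; critical value at α = 0.05 is 3.841.
Since 9.789 > 3.841, we reject the null hypothesis — the data do not fit the 3:1 ratio.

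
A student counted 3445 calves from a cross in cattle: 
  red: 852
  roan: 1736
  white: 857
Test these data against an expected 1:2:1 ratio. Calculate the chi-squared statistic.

Total ratio parts = 4. Expected numbers out of 3445:
  red: 3445 × 1/4 = 861.25
  roan: 3445 × 2/4 = 1722.5
  white: 3445 × 1/4 = 861.25
χ² = Σ (O − E)² / E
  red: (852 − 861.25)² / 861.25 = 0.0993
  roan: (1736 − 1722.5)² / 1722.5 = 0.1058
  white: (857 − 861.25)² / 861.25 = 0.0210
χ² = 0.0993 + 0.1058 + 0.0210 = 0.2261 ≈ 0.226

0.226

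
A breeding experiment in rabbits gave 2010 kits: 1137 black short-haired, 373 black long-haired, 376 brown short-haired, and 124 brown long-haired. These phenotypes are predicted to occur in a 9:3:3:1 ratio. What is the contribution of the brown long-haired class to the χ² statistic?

0.021

The 9:3:3:1 ratio has 16 parts, so with N = 2010 the expected counts are:
  black short-haired: 2010 × 9/16 = 1130.625
  black long-haired: 2010 × 3/16 = 376.875
  brown short-haired: 2010 × 3/16 = 376.875
  brown long-haired: 2010 × 1/16 = 125.625
Contribution of brown long-haired: (124 − 125.625)² / 125.625 = 0.0210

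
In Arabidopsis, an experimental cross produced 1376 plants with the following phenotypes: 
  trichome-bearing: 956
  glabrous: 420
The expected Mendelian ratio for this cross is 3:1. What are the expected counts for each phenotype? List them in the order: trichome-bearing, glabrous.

1032, 344

Under the 3:1 hypothesis (Σ ratio = 4, N = 1376):
  trichome-bearing: 1376 × 3/4 = 1032
  glabrous: 1376 × 1/4 = 344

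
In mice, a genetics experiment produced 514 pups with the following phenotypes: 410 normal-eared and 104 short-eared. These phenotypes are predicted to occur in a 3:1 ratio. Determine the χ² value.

6.228

Total ratio parts = 4. Expected numbers out of 514:
  normal-eared: 514 × 3/4 = 385.5
  short-eared: 514 × 1/4 = 128.5
χ² = Σ (O − E)² / E
  normal-eared: (410 − 385.5)² / 385.5 = 1.5571
  short-eared: (104 − 128.5)² / 128.5 = 4.6712
χ² = 1.5571 + 4.6712 = 6.2283 ≈ 6.228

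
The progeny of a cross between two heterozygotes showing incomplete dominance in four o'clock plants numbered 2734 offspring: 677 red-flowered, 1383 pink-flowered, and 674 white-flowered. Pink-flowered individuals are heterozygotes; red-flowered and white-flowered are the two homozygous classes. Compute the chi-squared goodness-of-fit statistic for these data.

0.381

With incomplete dominance, a heterozygote × heterozygote cross gives a 1:2:1 phenotypic ratio.
Total ratio parts = 4. Expected numbers out of 2734:
  red-flowered: 2734 × 1/4 = 683.5
  pink-flowered: 2734 × 2/4 = 1367
  white-flowered: 2734 × 1/4 = 683.5
χ² = Σ (O − E)² / E
  red-flowered: (677 − 683.5)² / 683.5 = 0.0618
  pink-flowered: (1383 − 1367)² / 1367 = 0.1873
  white-flowered: (674 − 683.5)² / 683.5 = 0.1320
χ² = 0.0618 + 0.1873 + 0.1320 = 0.3811 ≈ 0.381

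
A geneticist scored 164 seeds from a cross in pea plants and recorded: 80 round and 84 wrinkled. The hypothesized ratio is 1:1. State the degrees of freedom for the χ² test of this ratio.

A goodness-of-fit test with 2 phenotype classes has df = 2 − 1 = 1.

1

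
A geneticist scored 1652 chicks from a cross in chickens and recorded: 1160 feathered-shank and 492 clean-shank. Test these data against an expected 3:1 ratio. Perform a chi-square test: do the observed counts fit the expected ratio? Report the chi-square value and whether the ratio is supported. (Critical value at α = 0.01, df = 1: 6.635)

20.149; not consistent

Under the 3:1 hypothesis (Σ ratio = 4, N = 1652):
  feathered-shank: 1652 × 3/4 = 1239
  clean-shank: 1652 × 1/4 = 413
χ² = Σ (O − E)² / E
  feathered-shank: (1160 − 1239)² / 1239 = 5.0371
  clean-shank: (492 − 413)² / 413 = 15.1114
χ² = 5.0371 + 15.1114 = 20.1485 ≈ 20.149
Degrees of freedom = 2 − 1 = 1; critical value at α = 0.01 is 6.635.
Since 20.149 > 6.635, we reject the null hypothesis — the data do not fit the 3:1 ratio.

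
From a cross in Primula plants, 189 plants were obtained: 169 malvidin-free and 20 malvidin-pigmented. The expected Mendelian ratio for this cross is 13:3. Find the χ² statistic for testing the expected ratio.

8.277

Expected counts for N = 189 under a 13:3 ratio (total parts = 16):
  malvidin-free: 189 × 13/16 = 153.5625
  malvidin-pigmented: 189 × 3/16 = 35.4375
χ² = Σ (O − E)² / E
  malvidin-free: (169 − 153.5625)² / 153.5625 = 1.5519
  malvidin-pigmented: (20 − 35.4375)² / 35.4375 = 6.7250
χ² = 1.5519 + 6.7250 = 8.2769 ≈ 8.277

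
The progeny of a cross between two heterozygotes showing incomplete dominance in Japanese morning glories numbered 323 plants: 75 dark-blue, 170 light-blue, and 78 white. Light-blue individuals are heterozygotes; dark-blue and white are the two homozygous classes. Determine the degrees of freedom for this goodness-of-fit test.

With incomplete dominance, a heterozygote × heterozygote cross gives a 1:2:1 phenotypic ratio.
A goodness-of-fit test with 3 phenotype classes has df = 3 − 1 = 2.

2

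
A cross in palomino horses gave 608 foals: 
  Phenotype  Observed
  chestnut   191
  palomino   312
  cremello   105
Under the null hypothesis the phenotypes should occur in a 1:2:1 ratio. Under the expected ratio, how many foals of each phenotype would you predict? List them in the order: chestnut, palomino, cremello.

Total ratio parts = 4. Expected numbers out of 608:
  chestnut: 608 × 1/4 = 152
  palomino: 608 × 2/4 = 304
  cremello: 608 × 1/4 = 152

152, 304, 152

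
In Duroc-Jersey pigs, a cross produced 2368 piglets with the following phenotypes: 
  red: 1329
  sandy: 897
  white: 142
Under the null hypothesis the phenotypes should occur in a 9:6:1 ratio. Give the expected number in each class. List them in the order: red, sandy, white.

Total ratio parts = 16. Expected numbers out of 2368:
  red: 2368 × 9/16 = 1332
  sandy: 2368 × 6/16 = 888
  white: 2368 × 1/16 = 148

1332, 888, 148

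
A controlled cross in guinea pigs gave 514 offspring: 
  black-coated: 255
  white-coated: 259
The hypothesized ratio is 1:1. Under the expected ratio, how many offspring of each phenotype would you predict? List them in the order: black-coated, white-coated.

Under the 1:1 hypothesis (Σ ratio = 2, N = 514):
  black-coated: 514 × 1/2 = 257
  white-coated: 514 × 1/2 = 257

257, 257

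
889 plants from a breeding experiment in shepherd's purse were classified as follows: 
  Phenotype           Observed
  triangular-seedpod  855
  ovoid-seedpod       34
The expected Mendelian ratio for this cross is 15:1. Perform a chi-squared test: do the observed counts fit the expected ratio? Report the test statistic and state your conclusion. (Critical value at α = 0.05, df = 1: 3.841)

8.926; not consistent

Under the 15:1 hypothesis (Σ ratio = 16, N = 889):
  triangular-seedpod: 889 × 15/16 = 833.4375
  ovoid-seedpod: 889 × 1/16 = 55.5625
χ² = Σ (O − E)² / E
  triangular-seedpod: (855 − 833.4375)² / 833.4375 = 0.5579
  ovoid-seedpod: (34 − 55.5625)² / 55.5625 = 8.3679
χ² = 0.5579 + 8.3679 = 8.9258 ≈ 8.926
Degrees of freedom = 2 − 1 = 1; critical value at α = 0.05 is 3.841.
Since 8.926 > 3.841, we reject the null hypothesis — the data do not fit the 15:1 ratio.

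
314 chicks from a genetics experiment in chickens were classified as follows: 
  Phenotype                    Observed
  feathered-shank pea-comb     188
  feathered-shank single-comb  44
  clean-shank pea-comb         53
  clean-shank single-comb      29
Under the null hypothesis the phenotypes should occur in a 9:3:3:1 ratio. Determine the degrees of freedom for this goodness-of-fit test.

3

A goodness-of-fit test with 4 phenotype classes has df = 4 − 1 = 3.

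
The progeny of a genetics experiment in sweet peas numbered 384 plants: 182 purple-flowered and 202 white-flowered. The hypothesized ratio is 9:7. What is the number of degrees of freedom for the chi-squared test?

A goodness-of-fit test with 2 phenotype classes has df = 2 − 1 = 1.

1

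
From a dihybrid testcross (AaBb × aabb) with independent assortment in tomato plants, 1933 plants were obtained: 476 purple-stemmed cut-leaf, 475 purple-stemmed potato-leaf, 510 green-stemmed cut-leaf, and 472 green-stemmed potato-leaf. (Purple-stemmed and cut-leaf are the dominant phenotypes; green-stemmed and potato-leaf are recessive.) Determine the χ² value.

1.992

A dihybrid testcross with independent assortment gives a 1:1:1:1 ratio.
The 1:1:1:1 ratio has 4 parts, so with N = 1933 the expected counts are:
  purple-stemmed cut-leaf: 1933 × 1/4 = 483.25
  purple-stemmed potato-leaf: 1933 × 1/4 = 483.25
  green-stemmed cut-leaf: 1933 × 1/4 = 483.25
  green-stemmed potato-leaf: 1933 × 1/4 = 483.25
χ² = Σ (O − E)² / E
  purple-stemmed cut-leaf: (476 − 483.25)² / 483.25 = 0.1088
  purple-stemmed potato-leaf: (475 − 483.25)² / 483.25 = 0.1408
  green-stemmed cut-leaf: (510 − 483.25)² / 483.25 = 1.4807
  green-stemmed potato-leaf: (472 − 483.25)² / 483.25 = 0.2619
χ² = 0.1088 + 0.1408 + 1.4807 + 0.2619 = 1.9922 ≈ 1.992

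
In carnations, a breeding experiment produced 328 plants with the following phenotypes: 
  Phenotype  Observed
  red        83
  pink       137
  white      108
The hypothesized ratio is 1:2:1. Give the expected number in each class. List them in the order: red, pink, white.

82, 164, 82

Total ratio parts = 4. Expected numbers out of 328:
  red: 328 × 1/4 = 82
  pink: 328 × 2/4 = 164
  white: 328 × 1/4 = 82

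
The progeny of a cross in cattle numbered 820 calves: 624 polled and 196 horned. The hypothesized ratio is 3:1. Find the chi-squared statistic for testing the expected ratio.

0.527

Total ratio parts = 4. Expected numbers out of 820:
  polled: 820 × 3/4 = 615
  horned: 820 × 1/4 = 205
χ² = Σ (O − E)² / E
  polled: (624 − 615)² / 615 = 0.1317
  horned: (196 − 205)² / 205 = 0.3951
χ² = 0.1317 + 0.3951 = 0.5268 ≈ 0.527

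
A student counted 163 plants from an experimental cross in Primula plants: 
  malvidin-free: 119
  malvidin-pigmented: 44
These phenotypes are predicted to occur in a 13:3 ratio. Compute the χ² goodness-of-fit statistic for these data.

7.272

Total ratio parts = 16. Expected numbers out of 163:
  malvidin-free: 163 × 13/16 = 132.4375
  malvidin-pigmented: 163 × 3/16 = 30.5625
χ² = Σ (O − E)² / E
  malvidin-free: (119 − 132.4375)² / 132.4375 = 1.3634
  malvidin-pigmented: (44 − 30.5625)² / 30.5625 = 5.9081
χ² = 1.3634 + 5.9081 = 7.2715 ≈ 7.272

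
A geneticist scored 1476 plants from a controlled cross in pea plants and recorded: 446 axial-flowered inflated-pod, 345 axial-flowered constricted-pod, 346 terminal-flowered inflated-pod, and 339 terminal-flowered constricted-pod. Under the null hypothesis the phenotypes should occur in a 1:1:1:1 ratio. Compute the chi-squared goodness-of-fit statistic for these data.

The 1:1:1:1 ratio has 4 parts, so with N = 1476 the expected counts are:
  axial-flowered inflated-pod: 1476 × 1/4 = 369
  axial-flowered constricted-pod: 1476 × 1/4 = 369
  terminal-flowered inflated-pod: 1476 × 1/4 = 369
  terminal-flowered constricted-pod: 1476 × 1/4 = 369
χ² = Σ (O − E)² / E
  axial-flowered inflated-pod: (446 − 369)² / 369 = 16.0678
  axial-flowered constricted-pod: (345 − 369)² / 369 = 1.5610
  terminal-flowered inflated-pod: (346 − 369)² / 369 = 1.4336
  terminal-flowered constricted-pod: (339 − 369)² / 369 = 2.4390
χ² = 16.0678 + 1.5610 + 1.4336 + 2.4390 = 21.5014 ≈ 21.501

21.501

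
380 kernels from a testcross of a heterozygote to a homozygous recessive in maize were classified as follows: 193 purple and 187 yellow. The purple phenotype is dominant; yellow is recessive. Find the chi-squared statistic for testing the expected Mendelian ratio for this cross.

0.095

A testcross of a heterozygote (Aa × aa) gives a 1:1 phenotypic ratio.
Under the 1:1 hypothesis (Σ ratio = 2, N = 380):
  purple: 380 × 1/2 = 190
  yellow: 380 × 1/2 = 190
χ² = Σ (O − E)² / E
  purple: (193 − 190)² / 190 = 0.0474
  yellow: (187 − 190)² / 190 = 0.0474
χ² = 0.0474 + 0.0474 = 0.0948 ≈ 0.095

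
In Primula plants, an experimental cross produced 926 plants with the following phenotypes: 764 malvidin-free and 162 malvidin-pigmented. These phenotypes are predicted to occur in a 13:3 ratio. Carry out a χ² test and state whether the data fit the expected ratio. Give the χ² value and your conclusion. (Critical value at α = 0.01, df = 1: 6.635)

0.958; consistent

Expected counts for N = 926 under a 13:3 ratio (total parts = 16):
  malvidin-free: 926 × 13/16 = 752.375
  malvidin-pigmented: 926 × 3/16 = 173.625
χ² = Σ (O − E)² / E
  malvidin-free: (764 − 752.375)² / 752.375 = 0.1796
  malvidin-pigmented: (162 − 173.625)² / 173.625 = 0.7783
χ² = 0.1796 + 0.7783 = 0.9579 ≈ 0.958
Degrees of freedom = 2 − 1 = 1; critical value at α = 0.01 is 6.635.
Since 0.958 < 6.635, we fail to reject the null hypothesis — the data are consistent with the 13:3 ratio.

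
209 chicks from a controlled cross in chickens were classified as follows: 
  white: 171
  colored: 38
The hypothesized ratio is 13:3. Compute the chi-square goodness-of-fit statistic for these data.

0.044

Under the 13:3 hypothesis (Σ ratio = 16, N = 209):
  white: 209 × 13/16 = 169.8125
  colored: 209 × 3/16 = 39.1875
χ² = Σ (O − E)² / E
  white: (171 − 169.8125)² / 169.8125 = 0.0083
  colored: (38 − 39.1875)² / 39.1875 = 0.0360
χ² = 0.0083 + 0.0360 = 0.0443 ≈ 0.044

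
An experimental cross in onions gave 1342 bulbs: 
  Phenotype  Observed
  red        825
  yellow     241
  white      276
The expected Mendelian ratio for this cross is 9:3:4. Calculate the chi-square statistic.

Under the 9:3:4 hypothesis (Σ ratio = 16, N = 1342):
  red: 1342 × 9/16 = 754.875
  yellow: 1342 × 3/16 = 251.625
  white: 1342 × 4/16 = 335.5
χ² = Σ (O − E)² / E
  red: (825 − 754.875)² / 754.875 = 6.5143
  yellow: (241 − 251.625)² / 251.625 = 0.4486
  white: (276 − 335.5)² / 335.5 = 10.5522
χ² = 6.5143 + 0.4486 + 10.5522 = 17.5151 ≈ 17.515

17.515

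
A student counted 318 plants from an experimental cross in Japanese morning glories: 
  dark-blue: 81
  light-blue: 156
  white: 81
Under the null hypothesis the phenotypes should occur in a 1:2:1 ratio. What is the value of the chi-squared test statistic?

0.113

Expected counts for N = 318 under a 1:2:1 ratio (total parts = 4):
  dark-blue: 318 × 1/4 = 79.5
  light-blue: 318 × 2/4 = 159
  white: 318 × 1/4 = 79.5
χ² = Σ (O − E)² / E
  dark-blue: (81 − 79.5)² / 79.5 = 0.0283
  light-blue: (156 − 159)² / 159 = 0.0566
  white: (81 − 79.5)² / 79.5 = 0.0283
χ² = 0.0283 + 0.0566 + 0.0283 = 0.1132 ≈ 0.113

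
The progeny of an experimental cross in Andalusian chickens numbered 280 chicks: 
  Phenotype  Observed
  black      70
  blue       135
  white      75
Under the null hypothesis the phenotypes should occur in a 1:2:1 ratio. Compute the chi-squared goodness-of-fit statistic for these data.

Total ratio parts = 4. Expected numbers out of 280:
  black: 280 × 1/4 = 70
  blue: 280 × 2/4 = 140
  white: 280 × 1/4 = 70
χ² = Σ (O − E)² / E
  black: (70 − 70)² / 70 = 0.0000
  blue: (135 − 140)² / 140 = 0.1786
  white: (75 − 70)² / 70 = 0.3571
χ² = 0.0000 + 0.1786 + 0.3571 = 0.5357 ≈ 0.536

0.536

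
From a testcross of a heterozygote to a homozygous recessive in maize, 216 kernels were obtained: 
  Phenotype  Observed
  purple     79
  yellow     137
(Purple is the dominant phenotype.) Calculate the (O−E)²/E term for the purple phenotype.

A testcross of a heterozygote (Aa × aa) gives a 1:1 phenotypic ratio.
Under the 1:1 hypothesis (Σ ratio = 2, N = 216):
  purple: 216 × 1/2 = 108
  yellow: 216 × 1/2 = 108
Contribution of purple: (79 − 108)² / 108 = 7.7870

7.787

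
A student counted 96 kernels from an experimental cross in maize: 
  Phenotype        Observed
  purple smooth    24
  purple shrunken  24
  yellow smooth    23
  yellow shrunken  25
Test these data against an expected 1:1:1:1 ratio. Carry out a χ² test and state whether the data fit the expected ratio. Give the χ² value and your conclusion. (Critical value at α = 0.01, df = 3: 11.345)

The 1:1:1:1 ratio has 4 parts, so with N = 96 the expected counts are:
  purple smooth: 96 × 1/4 = 24
  purple shrunken: 96 × 1/4 = 24
  yellow smooth: 96 × 1/4 = 24
  yellow shrunken: 96 × 1/4 = 24
χ² = Σ (O − E)² / E
  purple smooth: (24 − 24)² / 24 = 0.0000
  purple shrunken: (24 − 24)² / 24 = 0.0000
  yellow smooth: (23 − 24)² / 24 = 0.0417
  yellow shrunken: (25 − 24)² / 24 = 0.0417
χ² = 0.0000 + 0.0000 + 0.0417 + 0.0417 = 0.0834 ≈ 0.083
Degrees of freedom = 4 − 1 = 3; critical value at α = 0.01 is 11.345.
Since 0.083 < 11.345, we fail to reject the null hypothesis — the data are consistent with the 1:1:1:1 ratio.

0.083; consistent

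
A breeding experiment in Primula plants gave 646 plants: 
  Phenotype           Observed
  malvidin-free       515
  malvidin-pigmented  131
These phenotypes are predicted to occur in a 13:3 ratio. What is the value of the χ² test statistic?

Total ratio parts = 16. Expected numbers out of 646:
  malvidin-free: 646 × 13/16 = 524.875
  malvidin-pigmented: 646 × 3/16 = 121.125
χ² = Σ (O − E)² / E
  malvidin-free: (515 − 524.875)² / 524.875 = 0.1858
  malvidin-pigmented: (131 − 121.125)² / 121.125 = 0.8051
χ² = 0.1858 + 0.8051 = 0.9909 ≈ 0.991

0.991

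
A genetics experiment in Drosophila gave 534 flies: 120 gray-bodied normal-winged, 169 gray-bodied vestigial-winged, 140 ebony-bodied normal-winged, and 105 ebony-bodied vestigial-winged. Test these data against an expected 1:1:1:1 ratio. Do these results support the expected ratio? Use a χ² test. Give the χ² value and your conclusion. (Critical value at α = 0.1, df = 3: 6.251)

17.206; not consistent

The 1:1:1:1 ratio has 4 parts, so with N = 534 the expected counts are:
  gray-bodied normal-winged: 534 × 1/4 = 133.5
  gray-bodied vestigial-winged: 534 × 1/4 = 133.5
  ebony-bodied normal-winged: 534 × 1/4 = 133.5
  ebony-bodied vestigial-winged: 534 × 1/4 = 133.5
χ² = Σ (O − E)² / E
  gray-bodied normal-winged: (120 − 133.5)² / 133.5 = 1.3652
  gray-bodied vestigial-winged: (169 − 133.5)² / 133.5 = 9.4401
  ebony-bodied normal-winged: (140 − 133.5)² / 133.5 = 0.3165
  ebony-bodied vestigial-winged: (105 − 133.5)² / 133.5 = 6.0843
χ² = 1.3652 + 9.4401 + 0.3165 + 6.0843 = 17.2061 ≈ 17.206
Degrees of freedom = 4 − 1 = 3; critical value at α = 0.1 is 6.251.
Since 17.206 > 6.251, we reject the null hypothesis — the data do not fit the 1:1:1:1 ratio.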